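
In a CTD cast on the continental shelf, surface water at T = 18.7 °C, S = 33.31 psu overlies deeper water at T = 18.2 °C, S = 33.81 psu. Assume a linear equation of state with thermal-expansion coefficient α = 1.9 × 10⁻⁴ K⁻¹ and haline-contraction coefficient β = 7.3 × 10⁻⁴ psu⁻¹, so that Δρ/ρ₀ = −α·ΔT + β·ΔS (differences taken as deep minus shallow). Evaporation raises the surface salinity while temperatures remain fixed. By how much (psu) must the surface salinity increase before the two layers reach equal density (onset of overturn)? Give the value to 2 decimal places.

Neutral buoyancy requires −α(T_deep − T_surf) + β(S_deep − S_surf′) = 0.
S_surf′ = S_deep − (α/β)·ΔT = 33.81 − (1.9 × 10⁻⁴/7.3 × 10⁻⁴)·(-0.5) = 33.9401 psu.
Increase required: 33.9401 − 33.31 = 0.6301 psu.

0.63 psu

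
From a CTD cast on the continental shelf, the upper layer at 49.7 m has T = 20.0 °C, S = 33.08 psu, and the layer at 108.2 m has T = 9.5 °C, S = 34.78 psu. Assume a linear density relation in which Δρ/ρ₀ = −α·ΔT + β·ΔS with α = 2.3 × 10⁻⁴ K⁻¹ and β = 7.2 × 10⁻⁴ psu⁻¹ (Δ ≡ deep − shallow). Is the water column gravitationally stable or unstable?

ΔT = 9.5 − 20.0 = -10.5 K and ΔS = 34.78 − 33.08 = +1.70 psu (deep − shallow).
−αΔT = 2.415 × 10⁻³; βΔS = 1.224 × 10⁻³; sum Δρ/ρ₀ = 3.639 × 10⁻³.
Δρ/ρ₀ > 0, so Δρ > 0: deeper water is denser → statically stable.

stable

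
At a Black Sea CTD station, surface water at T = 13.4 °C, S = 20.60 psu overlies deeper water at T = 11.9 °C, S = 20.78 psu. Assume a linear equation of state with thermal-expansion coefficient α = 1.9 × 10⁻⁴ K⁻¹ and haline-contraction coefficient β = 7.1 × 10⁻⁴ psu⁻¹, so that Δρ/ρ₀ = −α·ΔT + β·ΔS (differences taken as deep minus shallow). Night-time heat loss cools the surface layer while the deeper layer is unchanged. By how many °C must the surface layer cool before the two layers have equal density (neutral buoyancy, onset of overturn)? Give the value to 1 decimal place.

2.2 °C

Neutral buoyancy requires Δρ = 0, i.e. −α(T_deep − T_surf′) + β(S_deep − S_surf) = 0.
T_surf′ = T_deep − (β/α)·ΔS = 11.9 − (7.1 × 10⁻⁴/1.9 × 10⁻⁴)·(+0.18) = 11.227 °C.
Cooling required: 13.4 − (11.227) = 2.173 °C.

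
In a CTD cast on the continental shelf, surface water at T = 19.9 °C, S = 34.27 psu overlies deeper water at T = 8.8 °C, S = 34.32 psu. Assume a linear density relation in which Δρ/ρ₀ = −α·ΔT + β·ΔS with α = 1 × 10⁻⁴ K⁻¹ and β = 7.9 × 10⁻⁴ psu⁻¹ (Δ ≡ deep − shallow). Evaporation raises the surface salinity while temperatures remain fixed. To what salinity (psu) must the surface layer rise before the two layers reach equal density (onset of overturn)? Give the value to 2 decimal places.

Neutral buoyancy requires −α(T_deep − T_surf) + β(S_deep − S_surf′) = 0.
S_surf′ = S_deep − (α/β)·ΔT = 34.32 − (1 × 10⁻⁴/7.9 × 10⁻⁴)·(-11.1) = 35.7251 psu.
Increase required: 35.7251 − 34.27 = 1.4551 psu.

35.73 psu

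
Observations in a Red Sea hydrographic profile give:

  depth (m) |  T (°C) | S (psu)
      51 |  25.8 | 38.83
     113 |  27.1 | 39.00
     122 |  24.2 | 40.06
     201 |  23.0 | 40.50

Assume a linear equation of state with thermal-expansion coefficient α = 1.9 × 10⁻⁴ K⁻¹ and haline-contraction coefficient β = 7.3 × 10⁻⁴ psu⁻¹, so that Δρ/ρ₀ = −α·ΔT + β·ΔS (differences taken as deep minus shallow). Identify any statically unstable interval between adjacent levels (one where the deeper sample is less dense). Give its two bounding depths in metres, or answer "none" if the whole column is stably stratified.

51–113 m

Evaluate Δρ/ρ₀ = −αΔT + βΔS across each adjacent pair:
  51–113 m: −αΔT+βΔS = −(1.9 × 10⁻⁴)(+1.3)+(7.3 × 10⁻⁴)(+0.17) = -1.2 × 10⁻⁴ → UNSTABLE
  113–122 m: −αΔT+βΔS = −(1.9 × 10⁻⁴)(-2.9)+(7.3 × 10⁻⁴)(+1.06) = 1.3 × 10⁻³ → stable
  122–201 m: −αΔT+βΔS = −(1.9 × 10⁻⁴)(-1.2)+(7.3 × 10⁻⁴)(+0.44) = 5.5 × 10⁻⁴ → stable
The 51–113 m interval has Δρ < 0: lighter water underlies denser water.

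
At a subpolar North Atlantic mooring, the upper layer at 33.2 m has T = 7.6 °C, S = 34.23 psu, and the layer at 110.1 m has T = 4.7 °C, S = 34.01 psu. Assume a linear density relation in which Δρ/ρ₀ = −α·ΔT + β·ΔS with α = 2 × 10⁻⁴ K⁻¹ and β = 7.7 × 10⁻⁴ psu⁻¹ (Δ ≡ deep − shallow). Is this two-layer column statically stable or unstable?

ΔT = 4.7 − 7.6 = -2.9 K and ΔS = 34.01 − 34.23 = -0.22 psu (deep − shallow).
−αΔT = 5.80 × 10⁻⁴; βΔS = -1.694 × 10⁻⁴; sum Δρ/ρ₀ = 4.106 × 10⁻⁴.
Δρ/ρ₀ > 0, so Δρ > 0: deeper water is denser → statically stable.

stable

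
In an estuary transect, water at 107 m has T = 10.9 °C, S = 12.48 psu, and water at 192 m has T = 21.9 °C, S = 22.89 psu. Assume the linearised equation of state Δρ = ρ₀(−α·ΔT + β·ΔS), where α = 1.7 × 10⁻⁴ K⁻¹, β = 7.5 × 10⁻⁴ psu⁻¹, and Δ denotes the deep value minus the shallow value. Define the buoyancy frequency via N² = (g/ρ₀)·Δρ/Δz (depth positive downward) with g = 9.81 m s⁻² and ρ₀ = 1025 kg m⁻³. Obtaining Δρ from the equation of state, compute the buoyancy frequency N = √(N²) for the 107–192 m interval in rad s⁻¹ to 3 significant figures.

0.0262 rad s⁻¹

ΔT = +11.0 K, ΔS = +10.41 psu (deep − shallow).
Δρ/ρ₀ = −αΔT + βΔS = -1.87 × 10⁻³ + 7.8075 × 10⁻³ = 5.9375 × 10⁻³, so Δρ ≈ 6.086 kg m⁻³.
N² = (g/ρ₀)·Δρ/Δz = g·(Δρ/ρ₀)/Δz = 9.81 × 5.9375 × 10⁻³ / 85 = 6.8526 × 10⁻⁴ s⁻².
N = √(6.8526 × 10⁻⁴) = 0.026177 rad s⁻¹ ≈ 0.0262 rad s⁻¹.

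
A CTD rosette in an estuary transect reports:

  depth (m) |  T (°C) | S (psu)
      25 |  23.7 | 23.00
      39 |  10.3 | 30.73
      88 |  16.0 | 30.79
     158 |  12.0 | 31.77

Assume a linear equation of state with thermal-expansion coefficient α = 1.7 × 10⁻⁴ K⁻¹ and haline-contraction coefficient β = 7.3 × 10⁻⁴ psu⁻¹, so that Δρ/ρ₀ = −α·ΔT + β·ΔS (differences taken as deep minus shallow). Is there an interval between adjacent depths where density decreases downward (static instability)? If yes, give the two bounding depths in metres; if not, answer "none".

Evaluate Δρ/ρ₀ = −αΔT + βΔS across each adjacent pair:
  25–39 m: −αΔT+βΔS = −(1.7 × 10⁻⁴)(-13.4)+(7.3 × 10⁻⁴)(+7.73) = 7.9 × 10⁻³ → stable
  39–88 m: −αΔT+βΔS = −(1.7 × 10⁻⁴)(+5.7)+(7.3 × 10⁻⁴)(+0.06) = -9.3 × 10⁻⁴ → UNSTABLE
  88–158 m: −αΔT+βΔS = −(1.7 × 10⁻⁴)(-4.0)+(7.3 × 10⁻⁴)(+0.98) = 1.4 × 10⁻³ → stable
The 39–88 m interval has Δρ < 0: lighter water underlies denser water.

39–88 m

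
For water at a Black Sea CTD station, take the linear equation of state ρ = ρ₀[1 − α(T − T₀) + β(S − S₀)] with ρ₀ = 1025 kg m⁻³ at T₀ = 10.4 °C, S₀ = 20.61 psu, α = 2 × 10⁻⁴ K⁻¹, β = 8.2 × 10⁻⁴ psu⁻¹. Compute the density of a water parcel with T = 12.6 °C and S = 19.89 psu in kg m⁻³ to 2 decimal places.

T − T₀ = +2.2 K, S − S₀ = -0.72 psu.
Bracket = 1 − α·(+2.2) + β·(-0.72) = 1 + (-1.0304 × 10⁻³) = 0.9989696.
ρ = 1025 × 0.9989696 = 1023.94 kg m⁻³.

1023.94 kg m⁻³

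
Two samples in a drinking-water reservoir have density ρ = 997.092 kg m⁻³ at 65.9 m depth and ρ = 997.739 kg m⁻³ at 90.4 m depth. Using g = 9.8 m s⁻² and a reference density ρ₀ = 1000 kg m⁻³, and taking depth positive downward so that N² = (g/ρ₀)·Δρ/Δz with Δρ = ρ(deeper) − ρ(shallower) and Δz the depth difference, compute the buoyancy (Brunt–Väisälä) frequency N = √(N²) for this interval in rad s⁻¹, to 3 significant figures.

0.0161 rad s⁻¹

Δρ = 997.739 − 997.092 = 0.647 kg m⁻³ over Δz = 90.4 − 65.9 = 24.5 m.
N² = (9.8/1000) × (0.647/24.5) = 2.5880 × 10⁻⁴ s⁻².
N = √(2.5880 × 10⁻⁴) = 0.016087 rad s⁻¹ ≈ 0.0161 rad s⁻¹.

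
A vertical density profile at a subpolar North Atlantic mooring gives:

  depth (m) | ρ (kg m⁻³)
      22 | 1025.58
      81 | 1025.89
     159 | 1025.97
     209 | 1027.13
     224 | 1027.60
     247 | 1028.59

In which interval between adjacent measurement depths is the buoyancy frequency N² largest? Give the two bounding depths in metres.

224–247 m

Compute the density gradient over each adjacent pair:
  22–81 m: Δρ/Δz = 0.31/59 = 5.3 × 10⁻³ kg m⁻⁴
  81–159 m: Δρ/Δz = 0.08/78 = 1.0 × 10⁻³ kg m⁻⁴
  159–209 m: Δρ/Δz = 1.16/50 = 0.023 kg m⁻⁴
  209–224 m: Δρ/Δz = 0.47/15 = 0.031 kg m⁻⁴
  224–247 m: Δρ/Δz = 0.99/23 = 0.043 kg m⁻⁴
The largest gradient is in the 224–247 m interval — the pycnocline.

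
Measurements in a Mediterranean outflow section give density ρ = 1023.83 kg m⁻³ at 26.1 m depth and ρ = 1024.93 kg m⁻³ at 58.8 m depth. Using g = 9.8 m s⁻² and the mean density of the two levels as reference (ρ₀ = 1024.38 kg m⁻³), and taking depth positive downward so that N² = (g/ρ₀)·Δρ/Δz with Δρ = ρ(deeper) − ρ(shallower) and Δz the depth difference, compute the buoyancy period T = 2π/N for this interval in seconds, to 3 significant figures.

350 s

Δρ = 1024.93 − 1023.83 = 1.10 kg m⁻³ over Δz = 58.8 − 26.1 = 32.7 m.
N² = (9.8/1024.38) × (1.10/32.7) = 3.2182 × 10⁻⁴ s⁻².
N = √(3.2182 × 10⁻⁴) = 0.017939 rad s⁻¹, so T = 2π/N = 350.25 s ≈ 350 s.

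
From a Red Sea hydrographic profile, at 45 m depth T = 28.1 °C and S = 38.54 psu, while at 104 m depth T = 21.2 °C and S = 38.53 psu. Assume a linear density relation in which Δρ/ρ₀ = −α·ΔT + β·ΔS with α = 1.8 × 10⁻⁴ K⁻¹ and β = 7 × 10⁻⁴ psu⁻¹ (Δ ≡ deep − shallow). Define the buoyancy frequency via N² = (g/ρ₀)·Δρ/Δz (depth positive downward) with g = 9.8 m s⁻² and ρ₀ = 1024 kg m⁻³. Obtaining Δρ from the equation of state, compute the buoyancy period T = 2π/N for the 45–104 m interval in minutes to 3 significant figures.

7.31 min

ΔT = -6.9 K, ΔS = -0.01 psu (deep − shallow).
Δρ/ρ₀ = −αΔT + βΔS = 1.242 × 10⁻³ − 7.00 × 10⁻⁶ = 1.235 × 10⁻³, so Δρ ≈ 1.265 kg m⁻³.
N² = (g/ρ₀)·Δρ/Δz = g·(Δρ/ρ₀)/Δz = 9.8 × 1.235 × 10⁻³ / 59 = 2.0514 × 10⁻⁴ s⁻².
N = √(2.0514 × 10⁻⁴) = 0.014323 rad s⁻¹ → T = 2π/N = 438.68 s = 7.3113 min ≈ 7.31 min.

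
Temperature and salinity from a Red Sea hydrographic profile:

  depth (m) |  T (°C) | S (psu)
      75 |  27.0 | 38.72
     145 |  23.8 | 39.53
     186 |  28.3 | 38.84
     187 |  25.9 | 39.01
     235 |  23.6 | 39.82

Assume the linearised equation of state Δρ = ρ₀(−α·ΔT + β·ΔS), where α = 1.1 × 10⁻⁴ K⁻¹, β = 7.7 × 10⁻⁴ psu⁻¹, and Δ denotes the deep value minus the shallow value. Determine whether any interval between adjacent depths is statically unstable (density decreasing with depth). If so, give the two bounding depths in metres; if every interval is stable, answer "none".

Evaluate Δρ/ρ₀ = −αΔT + βΔS across each adjacent pair:
  75–145 m: −αΔT+βΔS = −(1.1 × 10⁻⁴)(-3.2)+(7.7 × 10⁻⁴)(+0.81) = 9.8 × 10⁻⁴ → stable
  145–186 m: −αΔT+βΔS = −(1.1 × 10⁻⁴)(+4.5)+(7.7 × 10⁻⁴)(-0.69) = -1.0 × 10⁻³ → UNSTABLE
  186–187 m: −αΔT+βΔS = −(1.1 × 10⁻⁴)(-2.4)+(7.7 × 10⁻⁴)(+0.17) = 3.9 × 10⁻⁴ → stable
  187–235 m: −αΔT+βΔS = −(1.1 × 10⁻⁴)(-2.3)+(7.7 × 10⁻⁴)(+0.81) = 8.8 × 10⁻⁴ → stable
The 145–186 m interval has Δρ < 0: lighter water underlies denser water.

145–186 m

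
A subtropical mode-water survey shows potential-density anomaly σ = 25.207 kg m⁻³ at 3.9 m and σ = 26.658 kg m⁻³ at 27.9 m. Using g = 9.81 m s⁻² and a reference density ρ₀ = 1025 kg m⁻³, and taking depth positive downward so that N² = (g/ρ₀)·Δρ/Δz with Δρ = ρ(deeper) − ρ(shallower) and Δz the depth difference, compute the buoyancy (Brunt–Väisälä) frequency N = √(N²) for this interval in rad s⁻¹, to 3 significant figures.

0.0241 rad s⁻¹

Δρ = 1026.658 − 1025.207 = 1.451 kg m⁻³ over Δz = 27.9 − 3.9 = 24 m.
N² = (9.81/1025) × (1.451/24) = 5.7863 × 10⁻⁴ s⁻².
N = √(5.7863 × 10⁻⁴) = 0.024055 rad s⁻¹ ≈ 0.0241 rad s⁻¹.
N² > 0, so the interval is statically stable.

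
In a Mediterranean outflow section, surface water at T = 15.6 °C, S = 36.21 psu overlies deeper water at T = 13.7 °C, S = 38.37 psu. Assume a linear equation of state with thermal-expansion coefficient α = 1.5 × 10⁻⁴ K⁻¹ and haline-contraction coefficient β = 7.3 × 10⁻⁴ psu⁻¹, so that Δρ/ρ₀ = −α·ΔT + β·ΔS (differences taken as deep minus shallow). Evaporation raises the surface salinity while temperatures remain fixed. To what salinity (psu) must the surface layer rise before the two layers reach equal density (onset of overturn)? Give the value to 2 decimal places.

38.76 psu

Neutral buoyancy requires −α(T_deep − T_surf) + β(S_deep − S_surf′) = 0.
S_surf′ = S_deep − (α/β)·ΔT = 38.37 − (1.5 × 10⁻⁴/7.3 × 10⁻⁴)·(-1.9) = 38.7604 psu.
Increase required: 38.7604 − 36.21 = 2.5504 psu.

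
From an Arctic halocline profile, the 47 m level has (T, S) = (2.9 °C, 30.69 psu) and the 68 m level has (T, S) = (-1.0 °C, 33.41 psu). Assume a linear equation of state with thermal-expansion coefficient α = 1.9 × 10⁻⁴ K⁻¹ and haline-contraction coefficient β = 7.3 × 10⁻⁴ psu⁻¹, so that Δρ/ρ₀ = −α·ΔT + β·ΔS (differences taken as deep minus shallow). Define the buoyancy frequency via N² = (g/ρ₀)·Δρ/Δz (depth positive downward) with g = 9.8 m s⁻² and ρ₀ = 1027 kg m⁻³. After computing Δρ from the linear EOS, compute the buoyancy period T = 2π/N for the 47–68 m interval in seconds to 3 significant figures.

176 s

ΔT = -3.9 K, ΔS = +2.72 psu (deep − shallow).
Δρ/ρ₀ = −αΔT + βΔS = 7.41 × 10⁻⁴ + 1.9856 × 10⁻³ = 2.7266 × 10⁻³, so Δρ ≈ 2.800 kg m⁻³.
N² = (g/ρ₀)·Δρ/Δz = g·(Δρ/ρ₀)/Δz = 9.8 × 2.7266 × 10⁻³ / 21 = 1.2724 × 10⁻³ s⁻².
N = √(1.2724 × 10⁻³) = 0.035671 rad s⁻¹ → T = 2π/N = 176.14 s ≈ 176 s.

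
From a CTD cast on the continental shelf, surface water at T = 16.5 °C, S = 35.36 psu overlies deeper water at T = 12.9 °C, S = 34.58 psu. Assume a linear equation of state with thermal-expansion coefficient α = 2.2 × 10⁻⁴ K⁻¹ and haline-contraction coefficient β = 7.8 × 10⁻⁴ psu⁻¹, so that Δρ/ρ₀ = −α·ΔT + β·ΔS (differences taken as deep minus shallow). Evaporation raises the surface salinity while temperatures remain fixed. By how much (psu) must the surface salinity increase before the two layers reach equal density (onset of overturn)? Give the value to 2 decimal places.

Neutral buoyancy requires −α(T_deep − T_surf) + β(S_deep − S_surf′) = 0.
S_surf′ = S_deep − (α/β)·ΔT = 34.58 − (2.2 × 10⁻⁴/7.8 × 10⁻⁴)·(-3.6) = 35.5954 psu.
Increase required: 35.5954 − 35.36 = 0.2354 psu.

0.24 psu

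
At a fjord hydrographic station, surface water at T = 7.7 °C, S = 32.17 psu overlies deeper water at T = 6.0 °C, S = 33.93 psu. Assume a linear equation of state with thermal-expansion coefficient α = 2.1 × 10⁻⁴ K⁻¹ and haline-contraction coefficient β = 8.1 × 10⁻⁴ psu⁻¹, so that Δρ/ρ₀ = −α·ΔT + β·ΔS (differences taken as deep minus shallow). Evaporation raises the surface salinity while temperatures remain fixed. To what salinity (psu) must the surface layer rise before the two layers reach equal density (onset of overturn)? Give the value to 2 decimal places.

34.37 psu

Neutral buoyancy requires −α(T_deep − T_surf) + β(S_deep − S_surf′) = 0.
S_surf′ = S_deep − (α/β)·ΔT = 33.93 − (2.1 × 10⁻⁴/8.1 × 10⁻⁴)·(-1.7) = 34.3707 psu.
Increase required: 34.3707 − 32.17 = 2.2007 psu.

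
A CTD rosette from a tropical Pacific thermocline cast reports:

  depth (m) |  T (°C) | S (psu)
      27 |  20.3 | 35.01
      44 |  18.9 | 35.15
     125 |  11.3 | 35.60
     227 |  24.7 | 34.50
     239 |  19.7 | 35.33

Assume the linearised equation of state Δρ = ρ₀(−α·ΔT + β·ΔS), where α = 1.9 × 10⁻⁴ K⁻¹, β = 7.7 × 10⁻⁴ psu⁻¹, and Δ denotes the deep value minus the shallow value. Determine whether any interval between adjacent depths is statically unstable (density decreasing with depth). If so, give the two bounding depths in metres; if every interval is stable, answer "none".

Evaluate Δρ/ρ₀ = −αΔT + βΔS across each adjacent pair:
  27–44 m: −αΔT+βΔS = −(1.9 × 10⁻⁴)(-1.4)+(7.7 × 10⁻⁴)(+0.14) = 3.7 × 10⁻⁴ → stable
  44–125 m: −αΔT+βΔS = −(1.9 × 10⁻⁴)(-7.6)+(7.7 × 10⁻⁴)(+0.45) = 1.8 × 10⁻³ → stable
  125–227 m: −αΔT+βΔS = −(1.9 × 10⁻⁴)(+13.4)+(7.7 × 10⁻⁴)(-1.10) = -3.4 × 10⁻³ → UNSTABLE
  227–239 m: −αΔT+βΔS = −(1.9 × 10⁻⁴)(-5.0)+(7.7 × 10⁻⁴)(+0.83) = 1.6 × 10⁻³ → stable
The 125–227 m interval has Δρ < 0: lighter water underlies denser water.

125–227 m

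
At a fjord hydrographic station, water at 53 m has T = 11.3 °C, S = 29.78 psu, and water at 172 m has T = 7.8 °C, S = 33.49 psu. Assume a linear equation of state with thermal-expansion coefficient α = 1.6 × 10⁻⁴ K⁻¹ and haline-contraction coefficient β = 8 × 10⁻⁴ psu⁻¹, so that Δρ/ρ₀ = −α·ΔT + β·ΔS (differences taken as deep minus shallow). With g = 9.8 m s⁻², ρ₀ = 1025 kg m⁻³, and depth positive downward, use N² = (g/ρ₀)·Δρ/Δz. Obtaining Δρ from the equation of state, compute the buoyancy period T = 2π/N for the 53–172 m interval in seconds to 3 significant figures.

369 s

ΔT = -3.5 K, ΔS = +3.71 psu (deep − shallow).
Δρ/ρ₀ = −αΔT + βΔS = 5.60 × 10⁻⁴ + 2.968 × 10⁻³ = 3.528 × 10⁻³, so Δρ ≈ 3.616 kg m⁻³.
N² = (g/ρ₀)·Δρ/Δz = g·(Δρ/ρ₀)/Δz = 9.8 × 3.528 × 10⁻³ / 119 = 2.9054 × 10⁻⁴ s⁻².
N = √(2.9054 × 10⁻⁴) = 0.017045 rad s⁻¹ → T = 2π/N = 368.62 s ≈ 369 s.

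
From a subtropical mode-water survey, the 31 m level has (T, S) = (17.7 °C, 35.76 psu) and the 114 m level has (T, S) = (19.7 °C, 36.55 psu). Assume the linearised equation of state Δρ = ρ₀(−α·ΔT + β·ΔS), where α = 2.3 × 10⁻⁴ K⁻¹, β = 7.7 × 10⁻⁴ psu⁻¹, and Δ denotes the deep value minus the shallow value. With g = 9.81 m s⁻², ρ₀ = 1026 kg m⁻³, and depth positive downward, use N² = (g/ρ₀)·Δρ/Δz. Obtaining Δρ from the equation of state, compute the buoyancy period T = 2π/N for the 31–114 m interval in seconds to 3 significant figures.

1.50 × 10³ s

ΔT = +2.0 K, ΔS = +0.79 psu (deep − shallow).
Δρ/ρ₀ = −αΔT + βΔS = -4.60 × 10⁻⁴ + 6.083 × 10⁻⁴ = 1.483 × 10⁻⁴, so Δρ ≈ 0.1522 kg m⁻³.
N² = (g/ρ₀)·Δρ/Δz = g·(Δρ/ρ₀)/Δz = 9.81 × 1.483 × 10⁻⁴ / 83 = 1.7528 × 10⁻⁵ s⁻².
N = √(1.7528 × 10⁻⁵) = 4.1866 × 10⁻³ rad s⁻¹ → T = 2π/N = 1.5008 × 10³ s ≈ 1.50 × 10³ s.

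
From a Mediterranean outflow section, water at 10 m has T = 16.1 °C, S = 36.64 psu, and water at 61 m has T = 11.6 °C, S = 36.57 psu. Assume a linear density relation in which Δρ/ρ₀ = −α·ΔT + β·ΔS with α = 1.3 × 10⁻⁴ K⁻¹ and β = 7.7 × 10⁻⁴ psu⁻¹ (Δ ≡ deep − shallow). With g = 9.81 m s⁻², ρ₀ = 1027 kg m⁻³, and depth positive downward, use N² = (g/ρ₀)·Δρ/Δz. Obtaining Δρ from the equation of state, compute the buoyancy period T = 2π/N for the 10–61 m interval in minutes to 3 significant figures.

ΔT = -4.5 K, ΔS = -0.07 psu (deep − shallow).
Δρ/ρ₀ = −αΔT + βΔS = 5.85 × 10⁻⁴ − 5.39 × 10⁻⁵ = 5.311 × 10⁻⁴, so Δρ ≈ 0.5454 kg m⁻³.
N² = (g/ρ₀)·Δρ/Δz = g·(Δρ/ρ₀)/Δz = 9.81 × 5.311 × 10⁻⁴ / 51 = 1.0216 × 10⁻⁴ s⁻².
N = √(1.0216 × 10⁻⁴) = 0.010107 rad s⁻¹ → T = 2π/N = 621.67 s = 10.361 min ≈ 10.4 min.

10.4 min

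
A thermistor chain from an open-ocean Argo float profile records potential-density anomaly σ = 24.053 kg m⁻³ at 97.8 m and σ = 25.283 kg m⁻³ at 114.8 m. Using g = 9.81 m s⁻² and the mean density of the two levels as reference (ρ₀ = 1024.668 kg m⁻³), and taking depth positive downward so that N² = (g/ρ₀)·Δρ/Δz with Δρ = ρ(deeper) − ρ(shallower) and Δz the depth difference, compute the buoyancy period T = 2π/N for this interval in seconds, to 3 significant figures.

239 s

Δρ = 1025.283 − 1024.053 = 1.230 kg m⁻³ over Δz = 114.8 − 97.8 = 17 m.
N² = (9.81/1024.668) × (1.230/17) = 6.9269 × 10⁻⁴ s⁻².
N = √(6.9269 × 10⁻⁴) = 0.026319 rad s⁻¹, so T = 2π/N = 238.73 s ≈ 239 s.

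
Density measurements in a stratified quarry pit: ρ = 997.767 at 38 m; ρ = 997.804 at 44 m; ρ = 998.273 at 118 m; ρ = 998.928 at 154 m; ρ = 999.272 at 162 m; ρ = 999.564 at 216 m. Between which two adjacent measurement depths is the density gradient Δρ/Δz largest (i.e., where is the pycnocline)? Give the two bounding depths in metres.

154–162 m

Compute the density gradient over each adjacent pair:
  38–44 m: Δρ/Δz = 0.037/6 = 6.2 × 10⁻³ kg m⁻⁴
  44–118 m: Δρ/Δz = 0.469/74 = 6.3 × 10⁻³ kg m⁻⁴
  118–154 m: Δρ/Δz = 0.655/36 = 0.018 kg m⁻⁴
  154–162 m: Δρ/Δz = 0.344/8 = 0.043 kg m⁻⁴
  162–216 m: Δρ/Δz = 0.292/54 = 5.4 × 10⁻³ kg m⁻⁴
The largest gradient is in the 154–162 m interval — the pycnocline.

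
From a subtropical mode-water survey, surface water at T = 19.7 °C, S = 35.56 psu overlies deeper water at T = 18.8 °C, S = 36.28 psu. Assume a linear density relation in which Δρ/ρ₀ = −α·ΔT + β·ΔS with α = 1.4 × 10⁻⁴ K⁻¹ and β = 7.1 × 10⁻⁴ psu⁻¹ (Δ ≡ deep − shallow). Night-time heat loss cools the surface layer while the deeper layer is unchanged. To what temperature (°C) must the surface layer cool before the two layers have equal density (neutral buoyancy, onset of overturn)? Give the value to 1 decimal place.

15.1 °C

Neutral buoyancy requires Δρ = 0, i.e. −α(T_deep − T_surf′) + β(S_deep − S_surf) = 0.
T_surf′ = T_deep − (β/α)·ΔS = 18.8 − (7.1 × 10⁻⁴/1.4 × 10⁻⁴)·(+0.72) = 15.149 °C.
Cooling required: 19.7 − (15.149) = 4.551 °C.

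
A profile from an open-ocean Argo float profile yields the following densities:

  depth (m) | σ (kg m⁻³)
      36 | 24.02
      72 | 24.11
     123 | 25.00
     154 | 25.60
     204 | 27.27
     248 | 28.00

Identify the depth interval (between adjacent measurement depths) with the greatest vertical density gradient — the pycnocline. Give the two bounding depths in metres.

Compute the density gradient over each adjacent pair:
  36–72 m: Δρ/Δz = 0.09/36 = 2.5 × 10⁻³ kg m⁻⁴
  72–123 m: Δρ/Δz = 0.89/51 = 0.017 kg m⁻⁴
  123–154 m: Δρ/Δz = 0.60/31 = 0.019 kg m⁻⁴
  154–204 m: Δρ/Δz = 1.67/50 = 0.033 kg m⁻⁴
  204–248 m: Δρ/Δz = 0.73/44 = 0.017 kg m⁻⁴
The largest gradient is in the 154–204 m interval — the pycnocline.

154–204 m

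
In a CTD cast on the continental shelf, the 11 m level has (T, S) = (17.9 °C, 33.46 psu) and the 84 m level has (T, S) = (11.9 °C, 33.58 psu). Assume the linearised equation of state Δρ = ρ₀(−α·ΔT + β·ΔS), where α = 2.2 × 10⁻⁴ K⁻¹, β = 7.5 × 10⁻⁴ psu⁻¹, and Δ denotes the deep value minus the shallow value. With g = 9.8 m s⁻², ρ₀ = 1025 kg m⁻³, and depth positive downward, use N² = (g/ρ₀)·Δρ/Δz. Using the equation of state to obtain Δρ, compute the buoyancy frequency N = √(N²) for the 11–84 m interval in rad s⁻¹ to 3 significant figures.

0.0138 rad s⁻¹

ΔT = -6.0 K, ΔS = +0.12 psu (deep − shallow).
Δρ/ρ₀ = −αΔT + βΔS = 1.32 × 10⁻³ + 9.00 × 10⁻⁵ = 1.41 × 10⁻³, so Δρ ≈ 1.445 kg m⁻³.
N² = (g/ρ₀)·Δρ/Δz = g·(Δρ/ρ₀)/Δz = 9.8 × 1.41 × 10⁻³ / 73 = 1.8929 × 10⁻⁴ s⁻².
N = √(1.8929 × 10⁻⁴) = 0.013758 rad s⁻¹ ≈ 0.0138 rad s⁻¹.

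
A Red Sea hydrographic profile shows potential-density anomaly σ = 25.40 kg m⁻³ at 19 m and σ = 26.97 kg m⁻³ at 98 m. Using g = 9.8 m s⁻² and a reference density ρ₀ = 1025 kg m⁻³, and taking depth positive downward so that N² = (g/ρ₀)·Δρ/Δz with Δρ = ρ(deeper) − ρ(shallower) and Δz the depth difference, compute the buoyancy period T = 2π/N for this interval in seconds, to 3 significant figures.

456 s

Δρ = 1026.97 − 1025.40 = 1.57 kg m⁻³ over Δz = 98 − 19 = 79 m.
N² = (9.8/1025) × (1.57/79) = 1.9001 × 10⁻⁴ s⁻².
N = √(1.9001 × 10⁻⁴) = 0.013784 rad s⁻¹, so T = 2π/N = 455.83 s ≈ 456 s.
N² > 0, so the interval is statically stable.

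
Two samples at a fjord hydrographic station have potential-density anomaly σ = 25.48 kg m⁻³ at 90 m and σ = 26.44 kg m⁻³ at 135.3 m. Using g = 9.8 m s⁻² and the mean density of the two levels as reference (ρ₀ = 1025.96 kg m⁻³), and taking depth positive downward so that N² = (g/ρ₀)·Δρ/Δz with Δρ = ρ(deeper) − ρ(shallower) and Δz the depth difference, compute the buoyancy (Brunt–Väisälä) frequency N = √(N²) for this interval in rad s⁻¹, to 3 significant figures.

Δρ = 1026.44 − 1025.48 = 0.96 kg m⁻³ over Δz = 135.3 − 90 = 45.3 m.
N² = (9.8/1025.96) × (0.96/45.3) = 2.0243 × 10⁻⁴ s⁻².
N = √(2.0243 × 10⁻⁴) = 0.014228 rad s⁻¹ ≈ 0.0142 rad s⁻¹.

0.0142 rad s⁻¹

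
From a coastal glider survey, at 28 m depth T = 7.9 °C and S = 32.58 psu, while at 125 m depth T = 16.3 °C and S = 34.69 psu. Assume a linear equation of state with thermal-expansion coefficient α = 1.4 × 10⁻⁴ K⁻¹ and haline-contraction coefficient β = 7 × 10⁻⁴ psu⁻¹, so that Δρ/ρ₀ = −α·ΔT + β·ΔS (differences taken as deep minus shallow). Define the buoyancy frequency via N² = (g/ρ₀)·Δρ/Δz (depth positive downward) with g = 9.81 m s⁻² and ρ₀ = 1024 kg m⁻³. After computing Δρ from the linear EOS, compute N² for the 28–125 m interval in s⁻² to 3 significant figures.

ΔT = +8.4 K, ΔS = +2.11 psu (deep − shallow).
Δρ/ρ₀ = −αΔT + βΔS = -1.176 × 10⁻³ + 1.477 × 10⁻³ = 3.01 × 10⁻⁴, so Δρ ≈ 0.3082 kg m⁻³.
N² = (g/ρ₀)·Δρ/Δz = g·(Δρ/ρ₀)/Δz = 9.81 × 3.01 × 10⁻⁴ / 97 = 3.0441 × 10⁻⁵ s⁻² ≈ 3.04 × 10⁻⁵ s⁻².

3.04 × 10⁻⁵ s⁻²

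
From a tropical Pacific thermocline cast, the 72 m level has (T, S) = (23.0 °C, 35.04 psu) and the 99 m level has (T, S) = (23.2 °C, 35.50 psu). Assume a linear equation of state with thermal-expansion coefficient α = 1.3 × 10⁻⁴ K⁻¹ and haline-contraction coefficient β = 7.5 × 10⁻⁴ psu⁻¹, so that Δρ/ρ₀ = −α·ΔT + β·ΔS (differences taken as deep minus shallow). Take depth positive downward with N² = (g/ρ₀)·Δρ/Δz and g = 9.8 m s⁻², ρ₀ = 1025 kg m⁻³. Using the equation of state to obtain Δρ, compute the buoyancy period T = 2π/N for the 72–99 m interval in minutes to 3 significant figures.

ΔT = +0.2 K, ΔS = +0.46 psu (deep − shallow).
Δρ/ρ₀ = −αΔT + βΔS = -2.60 × 10⁻⁵ + 3.45 × 10⁻⁴ = 3.19 × 10⁻⁴, so Δρ ≈ 0.3270 kg m⁻³.
N² = (g/ρ₀)·Δρ/Δz = g·(Δρ/ρ₀)/Δz = 9.8 × 3.19 × 10⁻⁴ / 27 = 1.1579 × 10⁻⁴ s⁻².
N = √(1.1579 × 10⁻⁴) = 0.010761 rad s⁻¹ → T = 2π/N = 583.88 s = 9.7313 min ≈ 9.73 min.

9.73 min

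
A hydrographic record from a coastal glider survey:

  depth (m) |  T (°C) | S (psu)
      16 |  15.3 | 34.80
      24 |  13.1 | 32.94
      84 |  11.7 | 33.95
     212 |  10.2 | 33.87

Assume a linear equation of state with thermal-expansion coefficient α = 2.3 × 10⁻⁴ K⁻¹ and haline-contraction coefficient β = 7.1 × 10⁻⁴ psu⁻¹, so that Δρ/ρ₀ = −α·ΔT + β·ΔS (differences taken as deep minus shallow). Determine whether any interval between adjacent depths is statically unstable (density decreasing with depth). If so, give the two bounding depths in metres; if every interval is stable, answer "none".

16–24 m

Evaluate Δρ/ρ₀ = −αΔT + βΔS across each adjacent pair:
  16–24 m: −αΔT+βΔS = −(2.3 × 10⁻⁴)(-2.2)+(7.1 × 10⁻⁴)(-1.86) = -8.1 × 10⁻⁴ → UNSTABLE
  24–84 m: −αΔT+βΔS = −(2.3 × 10⁻⁴)(-1.4)+(7.1 × 10⁻⁴)(+1.01) = 1.0 × 10⁻³ → stable
  84–212 m: −αΔT+βΔS = −(2.3 × 10⁻⁴)(-1.5)+(7.1 × 10⁻⁴)(-0.08) = 2.9 × 10⁻⁴ → stable
The 16–24 m interval has Δρ < 0: lighter water underlies denser water.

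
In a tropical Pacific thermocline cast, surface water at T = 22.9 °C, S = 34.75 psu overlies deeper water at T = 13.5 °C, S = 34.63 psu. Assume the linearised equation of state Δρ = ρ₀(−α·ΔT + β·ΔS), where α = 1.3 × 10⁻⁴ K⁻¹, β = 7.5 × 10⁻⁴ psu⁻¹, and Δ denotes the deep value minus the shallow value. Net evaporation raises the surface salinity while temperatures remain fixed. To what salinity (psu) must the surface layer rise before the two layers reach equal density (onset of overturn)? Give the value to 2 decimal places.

Neutral buoyancy requires −α(T_deep − T_surf) + β(S_deep − S_surf′) = 0.
S_surf′ = S_deep − (α/β)·ΔT = 34.63 − (1.3 × 10⁻⁴/7.5 × 10⁻⁴)·(-9.4) = 36.2593 psu.
Increase required: 36.2593 − 34.75 = 1.5093 psu.

36.26 psu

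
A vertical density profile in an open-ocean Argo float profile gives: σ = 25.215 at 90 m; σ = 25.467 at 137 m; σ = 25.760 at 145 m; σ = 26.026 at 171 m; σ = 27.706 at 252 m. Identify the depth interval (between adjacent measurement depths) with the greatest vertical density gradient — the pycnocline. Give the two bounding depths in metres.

Compute the density gradient over each adjacent pair:
  90–137 m: Δρ/Δz = 0.252/47 = 5.4 × 10⁻³ kg m⁻⁴
  137–145 m: Δρ/Δz = 0.293/8 = 0.037 kg m⁻⁴
  145–171 m: Δρ/Δz = 0.266/26 = 0.010 kg m⁻⁴
  171–252 m: Δρ/Δz = 1.680/81 = 0.021 kg m⁻⁴
The largest gradient is in the 137–145 m interval — the pycnocline.

137–145 m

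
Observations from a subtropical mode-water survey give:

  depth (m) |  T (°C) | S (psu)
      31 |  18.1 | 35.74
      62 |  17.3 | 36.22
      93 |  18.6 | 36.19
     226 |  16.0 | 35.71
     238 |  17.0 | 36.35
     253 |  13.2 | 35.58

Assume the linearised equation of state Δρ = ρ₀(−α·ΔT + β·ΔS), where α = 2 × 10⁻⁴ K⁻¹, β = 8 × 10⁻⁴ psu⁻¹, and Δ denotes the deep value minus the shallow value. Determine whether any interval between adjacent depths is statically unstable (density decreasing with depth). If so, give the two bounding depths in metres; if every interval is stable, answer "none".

Evaluate Δρ/ρ₀ = −αΔT + βΔS across each adjacent pair:
  31–62 m: −αΔT+βΔS = −(2 × 10⁻⁴)(-0.8)+(8 × 10⁻⁴)(+0.48) = 5.4 × 10⁻⁴ → stable
  62–93 m: −αΔT+βΔS = −(2 × 10⁻⁴)(+1.3)+(8 × 10⁻⁴)(-0.03) = -2.8 × 10⁻⁴ → UNSTABLE
  93–226 m: −αΔT+βΔS = −(2 × 10⁻⁴)(-2.6)+(8 × 10⁻⁴)(-0.48) = 1.4 × 10⁻⁴ → stable
  226–238 m: −αΔT+βΔS = −(2 × 10⁻⁴)(+1.0)+(8 × 10⁻⁴)(+0.64) = 3.1 × 10⁻⁴ → stable
  238–253 m: −αΔT+βΔS = −(2 × 10⁻⁴)(-3.8)+(8 × 10⁻⁴)(-0.77) = 1.4 × 10⁻⁴ → stable
The 62–93 m interval has Δρ < 0: lighter water underlies denser water.

62–93 m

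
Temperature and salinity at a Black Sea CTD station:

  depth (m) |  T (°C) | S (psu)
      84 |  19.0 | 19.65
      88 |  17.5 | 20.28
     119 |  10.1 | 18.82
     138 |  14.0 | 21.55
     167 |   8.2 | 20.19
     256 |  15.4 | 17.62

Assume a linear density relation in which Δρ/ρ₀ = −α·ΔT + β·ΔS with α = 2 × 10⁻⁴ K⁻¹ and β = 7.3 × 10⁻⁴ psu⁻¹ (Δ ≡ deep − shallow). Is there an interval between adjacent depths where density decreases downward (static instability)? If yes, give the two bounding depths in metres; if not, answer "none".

167–256 m

Evaluate Δρ/ρ₀ = −αΔT + βΔS across each adjacent pair:
  84–88 m: −αΔT+βΔS = −(2 × 10⁻⁴)(-1.5)+(7.3 × 10⁻⁴)(+0.63) = 7.6 × 10⁻⁴ → stable
  88–119 m: −αΔT+βΔS = −(2 × 10⁻⁴)(-7.4)+(7.3 × 10⁻⁴)(-1.46) = 4.1 × 10⁻⁴ → stable
  119–138 m: −αΔT+βΔS = −(2 × 10⁻⁴)(+3.9)+(7.3 × 10⁻⁴)(+2.73) = 1.2 × 10⁻³ → stable
  138–167 m: −αΔT+βΔS = −(2 × 10⁻⁴)(-5.8)+(7.3 × 10⁻⁴)(-1.36) = 1.7 × 10⁻⁴ → stable
  167–256 m: −αΔT+βΔS = −(2 × 10⁻⁴)(+7.2)+(7.3 × 10⁻⁴)(-2.57) = -3.3 × 10⁻³ → UNSTABLE
The 167–256 m interval has Δρ < 0: lighter water underlies denser water.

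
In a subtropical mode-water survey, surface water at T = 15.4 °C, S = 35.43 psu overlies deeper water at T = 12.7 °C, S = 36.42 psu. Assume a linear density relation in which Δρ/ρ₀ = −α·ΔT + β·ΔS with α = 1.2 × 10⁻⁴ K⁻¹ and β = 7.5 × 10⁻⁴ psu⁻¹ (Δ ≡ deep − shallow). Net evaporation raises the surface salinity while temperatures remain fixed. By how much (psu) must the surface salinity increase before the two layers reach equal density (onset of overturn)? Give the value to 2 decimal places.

Neutral buoyancy requires −α(T_deep − T_surf) + β(S_deep − S_surf′) = 0.
S_surf′ = S_deep − (α/β)·ΔT = 36.42 − (1.2 × 10⁻⁴/7.5 × 10⁻⁴)·(-2.7) = 36.8520 psu.
Increase required: 36.8520 − 35.43 = 1.4220 psu.

1.42 psu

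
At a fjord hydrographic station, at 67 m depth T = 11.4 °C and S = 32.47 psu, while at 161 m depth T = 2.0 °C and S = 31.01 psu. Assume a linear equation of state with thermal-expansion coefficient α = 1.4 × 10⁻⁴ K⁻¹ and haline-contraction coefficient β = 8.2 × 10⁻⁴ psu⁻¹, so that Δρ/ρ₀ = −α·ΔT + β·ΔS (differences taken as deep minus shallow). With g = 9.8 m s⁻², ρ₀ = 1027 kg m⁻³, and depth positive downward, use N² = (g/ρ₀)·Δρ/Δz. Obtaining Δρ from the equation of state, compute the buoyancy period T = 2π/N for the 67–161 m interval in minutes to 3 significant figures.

29.8 min

ΔT = -9.4 K, ΔS = -1.46 psu (deep − shallow).
Δρ/ρ₀ = −αΔT + βΔS = 1.316 × 10⁻³ − 1.1972 × 10⁻³ = 1.188 × 10⁻⁴, so Δρ ≈ 0.1220 kg m⁻³.
N² = (g/ρ₀)·Δρ/Δz = g·(Δρ/ρ₀)/Δz = 9.8 × 1.188 × 10⁻⁴ / 94 = 1.2386 × 10⁻⁵ s⁻².
N = √(1.2386 × 10⁻⁵) = 3.5194 × 10⁻³ rad s⁻¹ → T = 2π/N = 1.7853 × 10³ s = 29.755 min ≈ 29.8 min.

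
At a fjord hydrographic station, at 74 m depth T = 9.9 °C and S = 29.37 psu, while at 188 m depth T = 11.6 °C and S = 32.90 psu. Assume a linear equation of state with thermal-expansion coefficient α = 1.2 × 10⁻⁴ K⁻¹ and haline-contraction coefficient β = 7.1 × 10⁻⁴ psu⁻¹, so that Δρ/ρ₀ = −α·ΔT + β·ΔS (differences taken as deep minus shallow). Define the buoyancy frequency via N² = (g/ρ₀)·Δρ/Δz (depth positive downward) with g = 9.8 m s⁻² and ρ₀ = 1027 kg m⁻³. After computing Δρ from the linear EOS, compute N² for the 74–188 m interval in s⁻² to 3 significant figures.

ΔT = +1.7 K, ΔS = +3.53 psu (deep − shallow).
Δρ/ρ₀ = −αΔT + βΔS = -2.04 × 10⁻⁴ + 2.5063 × 10⁻³ = 2.3023 × 10⁻³, so Δρ ≈ 2.364 kg m⁻³.
N² = (g/ρ₀)·Δρ/Δz = g·(Δρ/ρ₀)/Δz = 9.8 × 2.3023 × 10⁻³ / 114 = 1.9792 × 10⁻⁴ s⁻² ≈ 1.98 × 10⁻⁴ s⁻².

1.98 × 10⁻⁴ s⁻²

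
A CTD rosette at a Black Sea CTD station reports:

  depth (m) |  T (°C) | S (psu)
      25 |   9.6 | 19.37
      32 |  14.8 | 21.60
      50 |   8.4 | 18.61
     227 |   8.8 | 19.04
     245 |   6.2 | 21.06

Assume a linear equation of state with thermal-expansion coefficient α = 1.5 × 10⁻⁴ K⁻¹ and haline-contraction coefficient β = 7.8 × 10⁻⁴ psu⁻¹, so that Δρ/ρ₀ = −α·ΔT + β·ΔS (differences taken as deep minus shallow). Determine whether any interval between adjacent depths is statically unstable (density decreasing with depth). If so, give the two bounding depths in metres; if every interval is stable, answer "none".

32–50 m

Evaluate Δρ/ρ₀ = −αΔT + βΔS across each adjacent pair:
  25–32 m: −αΔT+βΔS = −(1.5 × 10⁻⁴)(+5.2)+(7.8 × 10⁻⁴)(+2.23) = 9.6 × 10⁻⁴ → stable
  32–50 m: −αΔT+βΔS = −(1.5 × 10⁻⁴)(-6.4)+(7.8 × 10⁻⁴)(-2.99) = -1.4 × 10⁻³ → UNSTABLE
  50–227 m: −αΔT+βΔS = −(1.5 × 10⁻⁴)(+0.4)+(7.8 × 10⁻⁴)(+0.43) = 2.8 × 10⁻⁴ → stable
  227–245 m: −αΔT+βΔS = −(1.5 × 10⁻⁴)(-2.6)+(7.8 × 10⁻⁴)(+2.02) = 2.0 × 10⁻³ → stable
The 32–50 m interval has Δρ < 0: lighter water underlies denser water.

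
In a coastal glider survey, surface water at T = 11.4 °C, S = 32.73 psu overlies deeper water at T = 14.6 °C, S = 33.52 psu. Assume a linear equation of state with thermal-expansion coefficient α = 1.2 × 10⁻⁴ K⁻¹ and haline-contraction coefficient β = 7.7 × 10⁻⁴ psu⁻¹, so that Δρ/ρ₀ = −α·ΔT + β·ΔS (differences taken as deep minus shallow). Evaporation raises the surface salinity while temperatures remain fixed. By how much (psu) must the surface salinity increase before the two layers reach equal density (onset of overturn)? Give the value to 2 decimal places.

0.29 psu

Neutral buoyancy requires −α(T_deep − T_surf) + β(S_deep − S_surf′) = 0.
S_surf′ = S_deep − (α/β)·ΔT = 33.52 − (1.2 × 10⁻⁴/7.7 × 10⁻⁴)·(+3.2) = 33.0213 psu.
Increase required: 33.0213 − 32.73 = 0.2913 psu.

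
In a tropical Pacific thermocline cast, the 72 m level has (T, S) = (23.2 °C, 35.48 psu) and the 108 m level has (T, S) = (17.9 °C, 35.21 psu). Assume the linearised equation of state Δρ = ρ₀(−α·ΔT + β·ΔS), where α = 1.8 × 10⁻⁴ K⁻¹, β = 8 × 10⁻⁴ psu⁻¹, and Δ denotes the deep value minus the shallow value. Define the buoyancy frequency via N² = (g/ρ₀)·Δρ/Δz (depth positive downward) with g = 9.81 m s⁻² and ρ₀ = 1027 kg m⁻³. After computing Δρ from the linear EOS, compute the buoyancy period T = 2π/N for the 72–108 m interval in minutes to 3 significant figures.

ΔT = -5.3 K, ΔS = -0.27 psu (deep − shallow).
Δρ/ρ₀ = −αΔT + βΔS = 9.54 × 10⁻⁴ − 2.16 × 10⁻⁴ = 7.38 × 10⁻⁴, so Δρ ≈ 0.7579 kg m⁻³.
N² = (g/ρ₀)·Δρ/Δz = g·(Δρ/ρ₀)/Δz = 9.81 × 7.38 × 10⁻⁴ / 36 = 2.0110 × 10⁻⁴ s⁻².
N = √(2.0110 × 10⁻⁴) = 0.014181 rad s⁻¹ → T = 2π/N = 443.07 s = 7.3845 min ≈ 7.38 min.

7.38 min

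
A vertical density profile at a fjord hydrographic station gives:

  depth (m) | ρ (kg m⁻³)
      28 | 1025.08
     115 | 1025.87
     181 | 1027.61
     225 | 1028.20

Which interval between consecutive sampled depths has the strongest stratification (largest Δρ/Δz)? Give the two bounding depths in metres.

Compute the density gradient over each adjacent pair:
  28–115 m: Δρ/Δz = 0.79/87 = 9.1 × 10⁻³ kg m⁻⁴
  115–181 m: Δρ/Δz = 1.74/66 = 0.026 kg m⁻⁴
  181–225 m: Δρ/Δz = 0.59/44 = 0.013 kg m⁻⁴
The largest gradient is in the 115–181 m interval — the pycnocline.

115–181 m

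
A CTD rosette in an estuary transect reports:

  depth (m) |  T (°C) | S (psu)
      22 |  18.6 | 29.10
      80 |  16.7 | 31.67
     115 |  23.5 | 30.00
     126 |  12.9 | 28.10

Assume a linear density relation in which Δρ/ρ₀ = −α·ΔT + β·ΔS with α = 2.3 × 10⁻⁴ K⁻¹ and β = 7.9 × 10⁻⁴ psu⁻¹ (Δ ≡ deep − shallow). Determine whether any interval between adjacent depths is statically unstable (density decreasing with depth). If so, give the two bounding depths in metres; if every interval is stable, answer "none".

Evaluate Δρ/ρ₀ = −αΔT + βΔS across each adjacent pair:
  22–80 m: −αΔT+βΔS = −(2.3 × 10⁻⁴)(-1.9)+(7.9 × 10⁻⁴)(+2.57) = 2.5 × 10⁻³ → stable
  80–115 m: −αΔT+βΔS = −(2.3 × 10⁻⁴)(+6.8)+(7.9 × 10⁻⁴)(-1.67) = -2.9 × 10⁻³ → UNSTABLE
  115–126 m: −αΔT+βΔS = −(2.3 × 10⁻⁴)(-10.6)+(7.9 × 10⁻⁴)(-1.90) = 9.4 × 10⁻⁴ → stable
The 80–115 m interval has Δρ < 0: lighter water underlies denser water.

80–115 m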